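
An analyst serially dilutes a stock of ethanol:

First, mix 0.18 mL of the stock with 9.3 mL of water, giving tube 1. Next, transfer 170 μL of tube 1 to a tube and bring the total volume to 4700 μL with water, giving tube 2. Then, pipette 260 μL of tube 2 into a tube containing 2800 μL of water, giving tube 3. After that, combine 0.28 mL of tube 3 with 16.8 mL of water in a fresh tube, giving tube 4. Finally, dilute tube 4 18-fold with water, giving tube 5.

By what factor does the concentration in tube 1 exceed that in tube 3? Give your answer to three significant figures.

325

Step 1: 0.18 mL + 9.3 mL = 9.48 mL total → factor 9.48/0.18 = 52.667
Step 2: 170 μL brought to 4700 μL → factor 4700/170 = 27.647
Step 3: 260 μL + 2800 μL = 3060 μL total → factor 3060/260 = 11.769
Dilution factor to tube 1 = 52.667; to tube 3 = 17137
[tube 1]/[tube 3] = (factor to tube 3)/(factor to tube 1) = 17137/52.667 = 325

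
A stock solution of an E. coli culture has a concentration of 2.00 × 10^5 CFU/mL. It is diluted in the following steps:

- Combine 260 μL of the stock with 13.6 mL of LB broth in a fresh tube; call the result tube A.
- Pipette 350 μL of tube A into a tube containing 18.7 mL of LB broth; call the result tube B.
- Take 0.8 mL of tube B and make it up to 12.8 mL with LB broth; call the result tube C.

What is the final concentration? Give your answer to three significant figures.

Step 1: 260 μL + 13.6 mL = 13860 μL total → factor 13860/260 = 53.308
Step 2: 350 μL + 18.7 mL = 19050 μL total → factor 19050/350 = 54.429
Step 3: 0.8 mL brought to 12.8 mL → factor 12.8/0.8 = 16
Overall dilution factor = 53.308 × 54.429 × 16 = 46423
Final = 2.00 × 10^5 CFU/mL / 46423 = 4.31 CFU/mL

4.31 CFU/mL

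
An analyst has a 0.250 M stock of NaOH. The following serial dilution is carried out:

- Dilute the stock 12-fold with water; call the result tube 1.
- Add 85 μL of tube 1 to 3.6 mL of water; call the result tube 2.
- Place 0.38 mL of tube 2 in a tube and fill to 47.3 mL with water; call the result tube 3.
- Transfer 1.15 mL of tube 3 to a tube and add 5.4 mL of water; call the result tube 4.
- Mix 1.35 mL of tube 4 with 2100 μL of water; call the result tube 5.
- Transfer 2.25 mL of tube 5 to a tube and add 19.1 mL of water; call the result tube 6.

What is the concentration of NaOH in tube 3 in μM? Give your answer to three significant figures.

Step 1: 12-fold → factor 12
Step 2: 85 μL + 3.6 mL = 3685 μL total → factor 3685/85 = 43.353
Step 3: 0.38 mL brought to 47.3 mL → factor 47.3/0.38 = 124.47
Dilution factor through tube 3 = 12 × 43.353 × 124.47 = 64756
[tube 3] = 0.250 M / 64756 = 3.861 × 10^-6 M = 3.86 μM

3.86 μM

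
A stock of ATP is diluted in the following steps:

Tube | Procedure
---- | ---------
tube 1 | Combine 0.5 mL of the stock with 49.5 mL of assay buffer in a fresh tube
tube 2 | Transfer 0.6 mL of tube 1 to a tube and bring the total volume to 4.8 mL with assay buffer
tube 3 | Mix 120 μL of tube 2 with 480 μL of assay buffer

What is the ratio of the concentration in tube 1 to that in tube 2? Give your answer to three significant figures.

Step 1: 0.5 mL + 49.5 mL = 50 mL total → factor 50/0.5 = 100
Step 2: 0.6 mL brought to 4.8 mL → factor 4.8/0.6 = 8
Dilution factor to tube 1 = 100; to tube 2 = 800
[tube 1]/[tube 2] = (factor to tube 2)/(factor to tube 1) = 800/100 = 8.00

8.00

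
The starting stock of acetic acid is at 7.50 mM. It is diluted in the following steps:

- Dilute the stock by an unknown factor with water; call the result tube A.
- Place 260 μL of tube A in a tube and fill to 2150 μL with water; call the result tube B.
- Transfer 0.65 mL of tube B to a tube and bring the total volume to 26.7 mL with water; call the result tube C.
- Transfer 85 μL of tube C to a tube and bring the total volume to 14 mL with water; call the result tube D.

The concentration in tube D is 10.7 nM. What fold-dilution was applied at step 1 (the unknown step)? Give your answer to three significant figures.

Step 1: unknown factor x
Step 2: 260 μL brought to 2150 μL → factor 2150/260 = 8.2692
Step 3: 0.65 mL brought to 26.7 mL → factor 26.7/0.65 = 41.077
Step 4: 85 μL brought to 14 mL → factor 14000/85 = 164.71
Product of known-step factors = 55946
Overall factor = 7.50 mM / (10.7 nM) = 7.0093 × 10^5
x = 7.0093 × 10^5 / 55946 = 12.5

12.5-fold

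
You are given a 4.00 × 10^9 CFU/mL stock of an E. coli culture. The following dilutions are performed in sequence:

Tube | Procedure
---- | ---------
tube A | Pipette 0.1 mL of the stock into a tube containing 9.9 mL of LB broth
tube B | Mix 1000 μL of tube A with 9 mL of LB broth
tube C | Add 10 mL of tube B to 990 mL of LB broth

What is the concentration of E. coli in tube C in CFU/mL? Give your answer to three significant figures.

4.00 × 10^4 CFU/mL

Step 1: 0.1 mL + 9.9 mL = 10 mL total → factor 10/0.1 = 100
Step 2: 1000 μL + 9 mL = 10000 μL total → factor 10000/1000 = 10
Step 3: 10 mL + 990 mL = 1000 mL total → factor 1000/10 = 100
Overall dilution factor = 100 × 10 × 100 = 1 × 10^5
Final = 4.00 × 10^9 CFU/mL / 1 × 10^5 = 4.00 × 10^4 CFU/mL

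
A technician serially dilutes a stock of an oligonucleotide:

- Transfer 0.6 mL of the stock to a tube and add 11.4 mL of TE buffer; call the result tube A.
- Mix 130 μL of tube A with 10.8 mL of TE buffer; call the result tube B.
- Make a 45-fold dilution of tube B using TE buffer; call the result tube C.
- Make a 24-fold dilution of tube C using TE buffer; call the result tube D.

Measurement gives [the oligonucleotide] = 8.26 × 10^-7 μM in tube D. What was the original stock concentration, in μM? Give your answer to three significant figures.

Step 1: 0.6 mL + 11.4 mL = 12 mL total → factor 12/0.6 = 20
Step 2: 130 μL + 10.8 mL = 10930 μL total → factor 10930/130 = 84.077
Step 3: 45-fold → factor 45
Step 4: 24-fold → factor 24
Overall dilution factor = 20 × 84.077 × 45 × 24 = 1.8161 × 10^6
Stock = 8.26 × 10^-7 μM × 1.8161 × 10^6 = 1.50 μM

1.50 μM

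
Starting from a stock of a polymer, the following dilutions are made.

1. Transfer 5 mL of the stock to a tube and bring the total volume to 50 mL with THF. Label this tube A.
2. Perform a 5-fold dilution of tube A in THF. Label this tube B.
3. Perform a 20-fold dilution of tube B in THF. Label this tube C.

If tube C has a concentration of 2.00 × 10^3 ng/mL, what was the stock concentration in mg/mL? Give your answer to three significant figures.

2.00 mg/mL

Step 1: 5 mL brought to 50 mL → factor 50/5 = 10
Step 2: 5-fold → factor 5
Step 3: 20-fold → factor 20
Overall dilution factor = 10 × 5 × 20 = 1000
Stock = 2.00 × 10^3 ng/mL × 1000 = 2.000 × 10^6 ng/mL = 2.00 mg/mL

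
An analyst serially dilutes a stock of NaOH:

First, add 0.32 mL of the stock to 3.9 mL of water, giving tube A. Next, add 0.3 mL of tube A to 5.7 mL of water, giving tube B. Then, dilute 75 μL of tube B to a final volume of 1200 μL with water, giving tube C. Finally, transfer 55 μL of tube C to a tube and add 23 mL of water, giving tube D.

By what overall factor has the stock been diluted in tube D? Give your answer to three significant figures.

1.77 × 10^6

Step 1: 0.32 mL + 3.9 mL = 4.22 mL total → factor 4.22/0.32 = 13.188
Step 2: 0.3 mL + 5.7 mL = 6 mL total → factor 6/0.3 = 20
Step 3: 75 μL brought to 1200 μL → factor 1200/75 = 16
Step 4: 55 μL + 23 mL = 23055 μL total → factor 23055/55 = 419.18
Overall dilution factor = 13.188 × 20 × 16 × 419.18 = 1.7689 × 10^6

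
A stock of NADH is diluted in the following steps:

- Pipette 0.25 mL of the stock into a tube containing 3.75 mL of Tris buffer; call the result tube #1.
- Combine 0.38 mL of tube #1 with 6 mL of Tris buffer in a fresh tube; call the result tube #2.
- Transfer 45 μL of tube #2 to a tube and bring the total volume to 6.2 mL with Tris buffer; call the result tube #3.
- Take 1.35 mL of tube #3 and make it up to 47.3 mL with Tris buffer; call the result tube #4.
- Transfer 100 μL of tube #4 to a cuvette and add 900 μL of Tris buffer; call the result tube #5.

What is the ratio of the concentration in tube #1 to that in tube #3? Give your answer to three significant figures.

2.31 × 10^3

Step 1: 0.25 mL + 3.75 mL = 4 mL total → factor 4/0.25 = 16
Step 2: 0.38 mL + 6 mL = 6.38 mL total → factor 6.38/0.38 = 16.789
Step 3: 45 μL brought to 6.2 mL → factor 6200/45 = 137.78
Dilution factor to tube #1 = 16; to tube #3 = 37011
[tube #1]/[tube #3] = (factor to tube #3)/(factor to tube #1) = 37011/16 = 2.31 × 10^3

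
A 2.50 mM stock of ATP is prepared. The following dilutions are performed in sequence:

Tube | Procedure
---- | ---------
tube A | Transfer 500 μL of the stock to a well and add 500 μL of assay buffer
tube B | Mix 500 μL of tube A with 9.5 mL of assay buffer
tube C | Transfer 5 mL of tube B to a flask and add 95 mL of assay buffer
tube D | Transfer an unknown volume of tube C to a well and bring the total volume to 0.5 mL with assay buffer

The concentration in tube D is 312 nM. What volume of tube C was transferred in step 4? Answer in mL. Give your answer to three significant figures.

Step 1: 500 μL + 500 μL = 1000 μL total → factor 1000/500 = 2
Step 2: 500 μL + 9.5 mL = 10000 μL total → factor 10000/500 = 20
Step 3: 5 mL + 95 mL = 100 mL total → factor 100/5 = 20
Step 4: v brought to 0.5 mL → factor = 0.5 mL/v
Product of known-step factors = 800
Overall factor = 2.50 mM / (312 nM) = 8012.8
Step-4 factor = 8012.8 / 800 = 10.016
v = 0.5 mL / 10.016 = 0.0499 mL

0.0499 mL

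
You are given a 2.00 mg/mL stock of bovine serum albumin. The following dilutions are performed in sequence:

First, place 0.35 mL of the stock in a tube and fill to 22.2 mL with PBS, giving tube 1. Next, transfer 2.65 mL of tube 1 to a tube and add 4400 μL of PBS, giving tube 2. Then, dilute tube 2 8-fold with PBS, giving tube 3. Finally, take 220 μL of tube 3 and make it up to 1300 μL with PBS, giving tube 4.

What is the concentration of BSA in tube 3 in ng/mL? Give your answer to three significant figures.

1.48 × 10^3 ng/mL

Step 1: 0.35 mL brought to 22.2 mL → factor 22.2/0.35 = 63.429
Step 2: 2.65 mL + 4400 μL = 7.05 mL total → factor 7.05/2.65 = 2.6604
Step 3: 8-fold → factor 8
Dilution factor through tube 3 = 63.429 × 2.6604 × 8 = 1350
[tube 3] = 2.00 mg/mL / 1350 = 0.001482 mg/mL = 1.48 × 10^3 ng/mL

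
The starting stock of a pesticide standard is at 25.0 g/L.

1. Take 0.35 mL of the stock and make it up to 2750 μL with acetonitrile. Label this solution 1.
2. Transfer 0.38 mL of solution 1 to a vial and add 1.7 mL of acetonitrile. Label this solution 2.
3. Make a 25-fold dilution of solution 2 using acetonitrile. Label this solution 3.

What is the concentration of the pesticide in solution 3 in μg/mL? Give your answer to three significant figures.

23.3 μg/mL

Step 1: 0.35 mL brought to 2750 μL → factor 2.75/0.35 = 7.8571
Step 2: 0.38 mL + 1.7 mL = 2.08 mL total → factor 2.08/0.38 = 5.4737
Step 3: 25-fold → factor 25
Dilution factor through solution 3 = 7.8571 × 5.4737 × 25 = 1075.2
[solution 3] = 25.0 g/L / 1075.2 = 0.02325 g/L = 23.3 μg/mL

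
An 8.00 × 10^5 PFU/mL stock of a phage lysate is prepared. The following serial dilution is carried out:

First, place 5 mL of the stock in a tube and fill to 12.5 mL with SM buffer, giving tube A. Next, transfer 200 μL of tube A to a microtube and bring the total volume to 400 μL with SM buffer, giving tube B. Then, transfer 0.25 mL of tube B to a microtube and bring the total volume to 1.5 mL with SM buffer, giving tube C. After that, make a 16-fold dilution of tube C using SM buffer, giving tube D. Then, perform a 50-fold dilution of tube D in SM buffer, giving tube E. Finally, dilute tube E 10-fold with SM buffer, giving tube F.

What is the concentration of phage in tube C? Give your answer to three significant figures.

Step 1: 5 mL brought to 12.5 mL → factor 12.5/5 = 2.5
Step 2: 200 μL brought to 400 μL → factor 400/200 = 2
Step 3: 0.25 mL brought to 1.5 mL → factor 1.5/0.25 = 6
Dilution factor through tube C = 2.5 × 2 × 6 = 30
[tube C] = 8.00 × 10^5 PFU/mL / 30 = 2.67 × 10^4 PFU/mL

2.67 × 10^4 PFU/mL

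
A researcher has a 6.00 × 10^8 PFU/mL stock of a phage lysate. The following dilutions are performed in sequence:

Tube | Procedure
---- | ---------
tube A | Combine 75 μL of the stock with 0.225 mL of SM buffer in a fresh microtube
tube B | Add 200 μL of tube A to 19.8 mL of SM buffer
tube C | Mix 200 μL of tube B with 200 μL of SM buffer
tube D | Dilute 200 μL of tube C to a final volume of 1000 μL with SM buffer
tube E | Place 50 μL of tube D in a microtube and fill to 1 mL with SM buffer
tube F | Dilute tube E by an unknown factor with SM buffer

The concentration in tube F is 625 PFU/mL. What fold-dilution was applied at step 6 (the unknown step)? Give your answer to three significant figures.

Step 1: 75 μL + 0.225 mL = 300 μL total → factor 300/75 = 4
Step 2: 200 μL + 19.8 mL = 20000 μL total → factor 20000/200 = 100
Step 3: 200 μL + 200 μL = 400 μL total → factor 400/200 = 2
Step 4: 200 μL brought to 1000 μL → factor 1000/200 = 5
Step 5: 50 μL brought to 1 mL → factor 1000/50 = 20
Step 6: unknown factor x
Product of known-step factors = 80000
Overall factor = 6.00 × 10^8 PFU/mL / (625 PFU/mL) = 9.6 × 10^5
x = 9.6 × 10^5 / 80000 = 12.0

12.0-fold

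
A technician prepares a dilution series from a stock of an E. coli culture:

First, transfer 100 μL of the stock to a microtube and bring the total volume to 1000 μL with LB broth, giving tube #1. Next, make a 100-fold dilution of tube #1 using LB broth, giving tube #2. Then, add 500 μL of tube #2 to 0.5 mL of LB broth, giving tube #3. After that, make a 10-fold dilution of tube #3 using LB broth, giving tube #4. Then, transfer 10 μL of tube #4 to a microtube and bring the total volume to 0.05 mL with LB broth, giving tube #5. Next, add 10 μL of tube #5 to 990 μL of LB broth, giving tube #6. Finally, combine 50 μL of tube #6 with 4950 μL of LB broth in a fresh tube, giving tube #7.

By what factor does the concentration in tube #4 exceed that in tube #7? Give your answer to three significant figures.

Step 1: 100 μL brought to 1000 μL → factor 1000/100 = 10
Step 2: 100-fold → factor 100
Step 3: 500 μL + 0.5 mL = 1000 μL total → factor 1000/500 = 2
Step 4: 10-fold → factor 10
Step 5: 10 μL brought to 0.05 mL → factor 50/10 = 5
Step 6: 10 μL + 990 μL = 1000 μL total → factor 1000/10 = 100
Step 7: 50 μL + 4950 μL = 5000 μL total → factor 5000/50 = 100
Dilution factor to tube #4 = 20000; to tube #7 = 1 × 10^9
[tube #4]/[tube #7] = (factor to tube #7)/(factor to tube #4) = 1 × 10^9/20000 = 5.00 × 10^4

5.00 × 10^4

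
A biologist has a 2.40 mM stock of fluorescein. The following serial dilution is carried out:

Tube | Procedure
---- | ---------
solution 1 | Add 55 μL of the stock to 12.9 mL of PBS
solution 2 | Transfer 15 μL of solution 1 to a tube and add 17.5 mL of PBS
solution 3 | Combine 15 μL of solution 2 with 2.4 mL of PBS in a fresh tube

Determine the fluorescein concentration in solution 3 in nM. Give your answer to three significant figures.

0.0542 nM

Step 1: 55 μL + 12.9 mL = 12955 μL total → factor 12955/55 = 235.55
Step 2: 15 μL + 17.5 mL = 17515 μL total → factor 17515/15 = 1167.7
Step 3: 15 μL + 2.4 mL = 2415 μL total → factor 2415/15 = 161
Overall dilution factor = 235.55 × 1167.7 × 161 = 4.4281 × 10^7
Final = 2.40 mM / 4.4281 × 10^7 = 5.420 × 10^-8 mM = 0.0542 nM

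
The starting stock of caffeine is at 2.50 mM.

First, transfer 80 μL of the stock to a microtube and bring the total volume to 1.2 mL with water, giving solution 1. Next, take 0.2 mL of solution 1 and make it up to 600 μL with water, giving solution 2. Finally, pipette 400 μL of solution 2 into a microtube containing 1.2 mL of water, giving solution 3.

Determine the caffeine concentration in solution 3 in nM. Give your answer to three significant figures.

Step 1: 80 μL brought to 1.2 mL → factor 1200/80 = 15
Step 2: 0.2 mL brought to 600 μL → factor 0.6/0.2 = 3
Step 3: 400 μL + 1.2 mL = 1600 μL total → factor 1600/400 = 4
Overall dilution factor = 15 × 3 × 4 = 180
Final = 2.50 mM / 180 = 0.01389 mM = 1.39 × 10^4 nM

1.39 × 10^4 nM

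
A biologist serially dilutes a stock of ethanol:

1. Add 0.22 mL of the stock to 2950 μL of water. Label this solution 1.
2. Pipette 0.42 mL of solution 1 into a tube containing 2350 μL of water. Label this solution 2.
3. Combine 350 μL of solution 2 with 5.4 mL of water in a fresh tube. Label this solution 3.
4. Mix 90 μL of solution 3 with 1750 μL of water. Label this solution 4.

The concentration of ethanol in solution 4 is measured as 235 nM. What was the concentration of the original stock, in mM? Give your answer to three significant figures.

Step 1: 0.22 mL + 2950 μL = 3.17 mL total → factor 3.17/0.22 = 14.409
Step 2: 0.42 mL + 2350 μL = 2.77 mL total → factor 2.77/0.42 = 6.5952
Step 3: 350 μL + 5.4 mL = 5750 μL total → factor 5750/350 = 16.429
Step 4: 90 μL + 1750 μL = 1840 μL total → factor 1840/90 = 20.444
Overall dilution factor = 14.409 × 6.5952 × 16.429 × 20.444 = 31918
Stock = 235 nM × 31918 = 7.501 × 10^6 nM = 7.50 mM

7.50 mM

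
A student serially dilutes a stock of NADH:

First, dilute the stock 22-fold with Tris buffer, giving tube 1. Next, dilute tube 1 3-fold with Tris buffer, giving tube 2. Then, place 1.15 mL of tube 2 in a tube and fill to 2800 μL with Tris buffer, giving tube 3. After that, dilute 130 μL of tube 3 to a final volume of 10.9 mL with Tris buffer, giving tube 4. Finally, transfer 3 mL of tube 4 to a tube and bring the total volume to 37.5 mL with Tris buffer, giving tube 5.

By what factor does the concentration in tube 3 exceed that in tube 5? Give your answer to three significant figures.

Step 1: 22-fold → factor 22
Step 2: 3-fold → factor 3
Step 3: 1.15 mL brought to 2800 μL → factor 2.8/1.15 = 2.4348
Step 4: 130 μL brought to 10.9 mL → factor 10900/130 = 83.846
Step 5: 3 mL brought to 37.5 mL → factor 37.5/3 = 12.5
Dilution factor to tube 3 = 160.7; to tube 5 = 1.6842 × 10^5
[tube 3]/[tube 5] = (factor to tube 5)/(factor to tube 3) = 1.6842 × 10^5/160.7 = 1.05 × 10^3

1.05 × 10^3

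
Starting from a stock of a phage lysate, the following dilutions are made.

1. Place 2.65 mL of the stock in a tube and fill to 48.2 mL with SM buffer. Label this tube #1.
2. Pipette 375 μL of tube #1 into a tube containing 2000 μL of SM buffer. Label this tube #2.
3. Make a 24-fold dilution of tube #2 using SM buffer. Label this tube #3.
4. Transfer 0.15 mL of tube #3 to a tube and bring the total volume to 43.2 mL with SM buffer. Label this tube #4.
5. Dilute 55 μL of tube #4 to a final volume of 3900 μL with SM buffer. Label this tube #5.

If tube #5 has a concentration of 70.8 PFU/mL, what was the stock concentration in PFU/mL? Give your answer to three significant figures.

Step 1: 2.65 mL brought to 48.2 mL → factor 48.2/2.65 = 18.189
Step 2: 375 μL + 2000 μL = 2375 μL total → factor 2375/375 = 6.3333
Step 3: 24-fold → factor 24
Step 4: 0.15 mL brought to 43.2 mL → factor 43.2/0.15 = 288
Step 5: 55 μL brought to 3900 μL → factor 3900/55 = 70.909
Overall dilution factor = 18.189 × 6.3333 × 24 × 288 × 70.909 = 5.646 × 10^7
Stock = 70.8 PFU/mL × 5.646 × 10^7 = 4.00 × 10^9 PFU/mL

4.00 × 10^9 PFU/mL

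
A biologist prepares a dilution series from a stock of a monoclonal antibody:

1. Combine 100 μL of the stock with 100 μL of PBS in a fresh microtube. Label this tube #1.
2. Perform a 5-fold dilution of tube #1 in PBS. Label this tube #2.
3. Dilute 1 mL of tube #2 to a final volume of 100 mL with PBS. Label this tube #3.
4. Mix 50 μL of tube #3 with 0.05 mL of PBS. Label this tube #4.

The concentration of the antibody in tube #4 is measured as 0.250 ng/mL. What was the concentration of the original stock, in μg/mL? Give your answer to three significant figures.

0.500 μg/mL

Step 1: 100 μL + 100 μL = 200 μL total → factor 200/100 = 2
Step 2: 5-fold → factor 5
Step 3: 1 mL brought to 100 mL → factor 100/1 = 100
Step 4: 50 μL + 0.05 mL = 100 μL total → factor 100/50 = 2
Overall dilution factor = 2 × 5 × 100 × 2 = 2000
Stock = 0.250 ng/mL × 2000 = 500.0 ng/mL = 0.500 μg/mL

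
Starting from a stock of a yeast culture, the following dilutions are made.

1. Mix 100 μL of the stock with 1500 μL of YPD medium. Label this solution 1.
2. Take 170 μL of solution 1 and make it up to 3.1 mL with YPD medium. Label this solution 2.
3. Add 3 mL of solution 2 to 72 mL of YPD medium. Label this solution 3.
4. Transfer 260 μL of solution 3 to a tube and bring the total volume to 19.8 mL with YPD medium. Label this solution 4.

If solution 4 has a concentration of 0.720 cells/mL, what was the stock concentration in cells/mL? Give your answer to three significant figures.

Step 1: 100 μL + 1500 μL = 1600 μL total → factor 1600/100 = 16
Step 2: 170 μL brought to 3.1 mL → factor 3100/170 = 18.235
Step 3: 3 mL + 72 mL = 75 mL total → factor 75/3 = 25
Step 4: 260 μL brought to 19.8 mL → factor 19800/260 = 76.154
Overall dilution factor = 16 × 18.235 × 25 × 76.154 = 5.5548 × 10^5
Stock = 0.720 cells/mL × 5.5548 × 10^5 = 4.00 × 10^5 cells/mL

4.00 × 10^5 cells/mL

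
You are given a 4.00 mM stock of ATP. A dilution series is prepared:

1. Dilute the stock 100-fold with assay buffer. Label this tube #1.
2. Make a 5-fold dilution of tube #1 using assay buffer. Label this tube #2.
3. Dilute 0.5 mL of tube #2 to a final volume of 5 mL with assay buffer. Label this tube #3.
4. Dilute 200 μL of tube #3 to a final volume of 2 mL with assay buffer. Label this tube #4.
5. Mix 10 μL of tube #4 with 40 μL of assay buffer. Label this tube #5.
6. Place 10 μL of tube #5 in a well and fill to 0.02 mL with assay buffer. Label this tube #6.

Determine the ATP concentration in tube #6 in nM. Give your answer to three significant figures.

Step 1: 100-fold → factor 100
Step 2: 5-fold → factor 5
Step 3: 0.5 mL brought to 5 mL → factor 5/0.5 = 10
Step 4: 200 μL brought to 2 mL → factor 2000/200 = 10
Step 5: 10 μL + 40 μL = 50 μL total → factor 50/10 = 5
Step 6: 10 μL brought to 0.02 mL → factor 20/10 = 2
Overall dilution factor = 100 × 5 × 10 × 10 × 5 × 2 = 5 × 10^5
Final = 4.00 mM / 5 × 10^5 = 8.000 × 10^-6 mM = 8.00 nM

8.00 nM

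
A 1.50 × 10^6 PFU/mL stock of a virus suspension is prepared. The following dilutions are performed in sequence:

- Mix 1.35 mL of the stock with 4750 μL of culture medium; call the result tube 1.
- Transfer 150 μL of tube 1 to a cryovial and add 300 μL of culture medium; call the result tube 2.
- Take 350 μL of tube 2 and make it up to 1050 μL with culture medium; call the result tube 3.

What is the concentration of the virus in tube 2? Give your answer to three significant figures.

1.11 × 10^5 PFU/mL

Step 1: 1.35 mL + 4750 μL = 6.1 mL total → factor 6.1/1.35 = 4.5185
Step 2: 150 μL + 300 μL = 450 μL total → factor 450/150 = 3
Dilution factor through tube 2 = 4.5185 × 3 = 13.556
[tube 2] = 1.50 × 10^6 PFU/mL / 13.556 = 1.11 × 10^5 PFU/mL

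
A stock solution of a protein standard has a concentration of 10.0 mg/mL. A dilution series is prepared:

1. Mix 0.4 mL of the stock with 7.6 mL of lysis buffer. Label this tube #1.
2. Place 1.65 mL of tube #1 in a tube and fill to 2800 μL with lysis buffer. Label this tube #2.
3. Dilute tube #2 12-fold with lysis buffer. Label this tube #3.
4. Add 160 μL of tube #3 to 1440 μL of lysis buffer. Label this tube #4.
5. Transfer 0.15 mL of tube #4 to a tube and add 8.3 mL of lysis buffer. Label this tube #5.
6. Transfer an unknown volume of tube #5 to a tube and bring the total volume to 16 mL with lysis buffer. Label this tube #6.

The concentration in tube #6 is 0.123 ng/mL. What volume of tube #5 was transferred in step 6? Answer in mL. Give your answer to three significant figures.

0.0452 mL

Step 1: 0.4 mL + 7.6 mL = 8 mL total → factor 8/0.4 = 20
Step 2: 1.65 mL brought to 2800 μL → factor 2.8/1.65 = 1.697
Step 3: 12-fold → factor 12
Step 4: 160 μL + 1440 μL = 1600 μL total → factor 1600/160 = 10
Step 5: 0.15 mL + 8.3 mL = 8.45 mL total → factor 8.45/0.15 = 56.333
Step 6: v brought to 16 mL → factor = 16 mL/v
Product of known-step factors = 2.2943 × 10^5
Overall factor = 10.0 mg/mL / (0.123 ng/mL) = 8.1301 × 10^7
Step-6 factor = 8.1301 × 10^7 / 2.2943 × 10^5 = 354.36
v = 16 mL / 354.36 = 0.0452 mL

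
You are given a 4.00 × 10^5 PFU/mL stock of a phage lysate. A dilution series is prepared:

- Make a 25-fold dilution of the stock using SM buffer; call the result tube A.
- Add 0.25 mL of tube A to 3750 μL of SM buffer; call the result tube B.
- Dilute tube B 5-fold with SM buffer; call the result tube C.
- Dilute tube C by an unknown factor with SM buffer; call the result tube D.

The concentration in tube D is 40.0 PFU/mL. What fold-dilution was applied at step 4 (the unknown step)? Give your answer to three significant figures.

5.00-fold

Step 1: 25-fold → factor 25
Step 2: 0.25 mL + 3750 μL = 4 mL total → factor 4/0.25 = 16
Step 3: 5-fold → factor 5
Step 4: unknown factor x
Product of known-step factors = 2000
Overall factor = 4.00 × 10^5 PFU/mL / (40.0 PFU/mL) = 10000
x = 10000 / 2000 = 5.00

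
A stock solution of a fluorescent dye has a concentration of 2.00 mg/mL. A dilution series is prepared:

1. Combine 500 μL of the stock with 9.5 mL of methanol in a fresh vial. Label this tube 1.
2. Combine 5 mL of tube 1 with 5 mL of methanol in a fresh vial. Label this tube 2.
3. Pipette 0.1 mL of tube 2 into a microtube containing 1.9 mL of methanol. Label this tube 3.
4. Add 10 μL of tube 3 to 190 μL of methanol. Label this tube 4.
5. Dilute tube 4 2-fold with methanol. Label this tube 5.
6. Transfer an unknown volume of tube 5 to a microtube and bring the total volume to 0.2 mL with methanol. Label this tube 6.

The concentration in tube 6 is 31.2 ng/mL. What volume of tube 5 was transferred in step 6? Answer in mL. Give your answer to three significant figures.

0.0998 mL

Step 1: 500 μL + 9.5 mL = 10000 μL total → factor 10000/500 = 20
Step 2: 5 mL + 5 mL = 10 mL total → factor 10/5 = 2
Step 3: 0.1 mL + 1.9 mL = 2 mL total → factor 2/0.1 = 20
Step 4: 10 μL + 190 μL = 200 μL total → factor 200/10 = 20
Step 5: 2-fold → factor 2
Step 6: v brought to 0.2 mL → factor = 0.2 mL/v
Product of known-step factors = 32000
Overall factor = 2.00 mg/mL / (31.2 ng/mL) = 64103
Step-6 factor = 64103 / 32000 = 2.0032
v = 0.2 mL / 2.0032 = 0.0998 mL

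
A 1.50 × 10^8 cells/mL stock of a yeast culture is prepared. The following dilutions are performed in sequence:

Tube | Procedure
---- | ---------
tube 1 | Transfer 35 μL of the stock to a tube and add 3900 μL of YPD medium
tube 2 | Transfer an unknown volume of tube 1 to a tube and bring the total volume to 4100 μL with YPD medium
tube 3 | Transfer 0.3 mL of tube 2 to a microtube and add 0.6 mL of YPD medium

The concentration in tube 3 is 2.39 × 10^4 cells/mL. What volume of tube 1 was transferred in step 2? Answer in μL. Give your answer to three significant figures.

220 μL

Step 1: 35 μL + 3900 μL = 3935 μL total → factor 3935/35 = 112.43
Step 2: v brought to 4100 μL → factor = 4100 μL/v
Step 3: 0.3 mL + 0.6 mL = 0.9 mL total → factor 0.9/0.3 = 3
Product of known-step factors = 337.29
Overall factor = 1.50 × 10^8 cells/mL / (2.39 × 10^4 cells/mL) = 6276.2
Step-2 factor = 6276.2 / 337.29 = 18.608
v = 4100 μL / 18.608 = 220 μL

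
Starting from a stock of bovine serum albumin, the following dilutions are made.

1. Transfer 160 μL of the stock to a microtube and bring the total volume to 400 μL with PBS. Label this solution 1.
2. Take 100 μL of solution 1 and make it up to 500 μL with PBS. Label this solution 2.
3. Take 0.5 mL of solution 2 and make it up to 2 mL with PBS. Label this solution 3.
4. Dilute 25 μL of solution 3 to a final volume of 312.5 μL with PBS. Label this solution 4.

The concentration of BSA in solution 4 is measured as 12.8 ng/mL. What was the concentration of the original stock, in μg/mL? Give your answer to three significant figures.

Step 1: 160 μL brought to 400 μL → factor 400/160 = 2.5
Step 2: 100 μL brought to 500 μL → factor 500/100 = 5
Step 3: 0.5 mL brought to 2 mL → factor 2/0.5 = 4
Step 4: 25 μL brought to 312.5 μL → factor 312.5/25 = 12.5
Overall dilution factor = 2.5 × 5 × 4 × 12.5 = 625
Stock = 12.8 ng/mL × 625 = 8000 ng/mL = 8.00 μg/mL

8.00 μg/mL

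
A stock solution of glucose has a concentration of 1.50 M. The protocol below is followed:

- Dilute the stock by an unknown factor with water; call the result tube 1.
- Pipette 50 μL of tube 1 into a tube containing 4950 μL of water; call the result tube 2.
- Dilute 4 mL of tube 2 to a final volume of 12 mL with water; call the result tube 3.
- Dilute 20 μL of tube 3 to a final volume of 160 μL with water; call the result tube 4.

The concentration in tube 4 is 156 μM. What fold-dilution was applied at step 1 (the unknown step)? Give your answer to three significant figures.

4.01-fold

Step 1: unknown factor x
Step 2: 50 μL + 4950 μL = 5000 μL total → factor 5000/50 = 100
Step 3: 4 mL brought to 12 mL → factor 12/4 = 3
Step 4: 20 μL brought to 160 μL → factor 160/20 = 8
Product of known-step factors = 2400
Overall factor = 1.50 M / (156 μM) = 9615.4
x = 9615.4 / 2400 = 4.01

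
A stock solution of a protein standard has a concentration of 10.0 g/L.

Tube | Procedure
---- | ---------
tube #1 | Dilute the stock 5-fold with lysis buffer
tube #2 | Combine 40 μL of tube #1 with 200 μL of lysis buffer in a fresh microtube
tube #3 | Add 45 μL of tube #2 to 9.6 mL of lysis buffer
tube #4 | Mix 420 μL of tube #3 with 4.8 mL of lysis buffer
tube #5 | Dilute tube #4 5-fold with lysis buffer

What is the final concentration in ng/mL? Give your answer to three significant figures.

25.0 ng/mL

Step 1: 5-fold → factor 5
Step 2: 40 μL + 200 μL = 240 μL total → factor 240/40 = 6
Step 3: 45 μL + 9.6 mL = 9645 μL total → factor 9645/45 = 214.33
Step 4: 420 μL + 4.8 mL = 5220 μL total → factor 5220/420 = 12.429
Step 5: 5-fold → factor 5
Overall dilution factor = 5 × 6 × 214.33 × 12.429 × 5 = 3.9958 × 10^5
Final = 10.0 g/L / 3.9958 × 10^5 = 2.503 × 10^-5 g/L = 25.0 ng/mL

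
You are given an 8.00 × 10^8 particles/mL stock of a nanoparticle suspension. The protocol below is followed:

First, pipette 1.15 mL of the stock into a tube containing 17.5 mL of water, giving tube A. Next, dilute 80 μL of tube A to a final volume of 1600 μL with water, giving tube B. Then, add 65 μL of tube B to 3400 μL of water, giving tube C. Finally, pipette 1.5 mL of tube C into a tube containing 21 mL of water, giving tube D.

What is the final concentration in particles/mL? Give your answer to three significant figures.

Step 1: 1.15 mL + 17.5 mL = 18.65 mL total → factor 18.65/1.15 = 16.217
Step 2: 80 μL brought to 1600 μL → factor 1600/80 = 20
Step 3: 65 μL + 3400 μL = 3465 μL total → factor 3465/65 = 53.308
Step 4: 1.5 mL + 21 mL = 22.5 mL total → factor 22.5/1.5 = 15
Overall dilution factor = 16.217 × 20 × 53.308 × 15 = 2.5935 × 10^5
Final = 8.00 × 10^8 particles/mL / 2.5935 × 10^5 = 3.08 × 10^3 particles/mL

3.08 × 10^3 particles/mL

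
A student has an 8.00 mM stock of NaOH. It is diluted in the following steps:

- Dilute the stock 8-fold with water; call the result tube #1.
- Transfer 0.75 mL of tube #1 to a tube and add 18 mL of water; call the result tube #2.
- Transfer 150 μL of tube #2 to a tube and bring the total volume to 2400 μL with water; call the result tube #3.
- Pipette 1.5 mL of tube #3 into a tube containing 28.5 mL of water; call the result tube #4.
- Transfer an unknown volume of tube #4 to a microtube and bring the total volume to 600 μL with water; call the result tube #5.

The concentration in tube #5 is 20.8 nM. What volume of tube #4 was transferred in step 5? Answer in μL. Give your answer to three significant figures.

Step 1: 8-fold → factor 8
Step 2: 0.75 mL + 18 mL = 18.75 mL total → factor 18.75/0.75 = 25
Step 3: 150 μL brought to 2400 μL → factor 2400/150 = 16
Step 4: 1.5 mL + 28.5 mL = 30 mL total → factor 30/1.5 = 20
Step 5: v brought to 600 μL → factor = 600 μL/v
Product of known-step factors = 64000
Overall factor = 8.00 mM / (20.8 nM) = 3.8462 × 10^5
Step-5 factor = 3.8462 × 10^5 / 64000 = 6.0096
v = 600 μL / 6.0096 = 99.8 μL

99.8 μL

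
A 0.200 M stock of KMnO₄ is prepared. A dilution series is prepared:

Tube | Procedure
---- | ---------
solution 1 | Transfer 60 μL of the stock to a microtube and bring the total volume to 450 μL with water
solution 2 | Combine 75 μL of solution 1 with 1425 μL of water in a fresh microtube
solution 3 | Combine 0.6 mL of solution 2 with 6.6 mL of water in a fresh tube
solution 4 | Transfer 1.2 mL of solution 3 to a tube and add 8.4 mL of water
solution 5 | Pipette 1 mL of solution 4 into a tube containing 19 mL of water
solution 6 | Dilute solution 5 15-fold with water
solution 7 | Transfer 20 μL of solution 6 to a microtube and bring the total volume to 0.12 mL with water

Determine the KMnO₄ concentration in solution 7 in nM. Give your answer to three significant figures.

7.72 nM

Step 1: 60 μL brought to 450 μL → factor 450/60 = 7.5
Step 2: 75 μL + 1425 μL = 1500 μL total → factor 1500/75 = 20
Step 3: 0.6 mL + 6.6 mL = 7.2 mL total → factor 7.2/0.6 = 12
Step 4: 1.2 mL + 8.4 mL = 9.6 mL total → factor 9.6/1.2 = 8
Step 5: 1 mL + 19 mL = 20 mL total → factor 20/1 = 20
Step 6: 15-fold → factor 15
Step 7: 20 μL brought to 0.12 mL → factor 120/20 = 6
Overall dilution factor = 7.5 × 20 × 12 × 8 × 20 × 15 × 6 = 2.592 × 10^7
Final = 0.200 M / 2.592 × 10^7 = 7.716 × 10^-9 M = 7.72 nM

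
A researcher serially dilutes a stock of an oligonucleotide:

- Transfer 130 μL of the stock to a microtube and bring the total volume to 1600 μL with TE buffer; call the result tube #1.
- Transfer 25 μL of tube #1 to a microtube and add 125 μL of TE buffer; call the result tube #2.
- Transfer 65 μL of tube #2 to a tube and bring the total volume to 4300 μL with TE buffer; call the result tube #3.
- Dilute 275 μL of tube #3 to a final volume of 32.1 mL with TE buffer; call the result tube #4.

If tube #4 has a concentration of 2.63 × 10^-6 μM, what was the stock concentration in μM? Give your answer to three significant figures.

1.50 μM

Step 1: 130 μL brought to 1600 μL → factor 1600/130 = 12.308
Step 2: 25 μL + 125 μL = 150 μL total → factor 150/25 = 6
Step 3: 65 μL brought to 4300 μL → factor 4300/65 = 66.154
Step 4: 275 μL brought to 32.1 mL → factor 32100/275 = 116.73
Overall dilution factor = 12.308 × 6 × 66.154 × 116.73 = 5.7024 × 10^5
Stock = 2.63 × 10^-6 μM × 5.7024 × 10^5 = 1.50 μM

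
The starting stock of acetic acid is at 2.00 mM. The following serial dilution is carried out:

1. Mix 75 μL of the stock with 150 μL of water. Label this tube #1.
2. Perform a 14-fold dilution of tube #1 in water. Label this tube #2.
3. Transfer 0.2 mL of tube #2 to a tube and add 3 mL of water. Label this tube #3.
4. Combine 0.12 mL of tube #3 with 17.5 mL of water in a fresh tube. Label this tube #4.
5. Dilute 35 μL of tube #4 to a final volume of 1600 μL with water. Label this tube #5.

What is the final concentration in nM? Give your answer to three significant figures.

0.443 nM

Step 1: 75 μL + 150 μL = 225 μL total → factor 225/75 = 3
Step 2: 14-fold → factor 14
Step 3: 0.2 mL + 3 mL = 3.2 mL total → factor 3.2/0.2 = 16
Step 4: 0.12 mL + 17.5 mL = 17.62 mL total → factor 17.62/0.12 = 146.83
Step 5: 35 μL brought to 1600 μL → factor 1600/35 = 45.714
Overall dilution factor = 3 × 14 × 16 × 146.83 × 45.714 = 4.5107 × 10^6
Final = 2.00 mM / 4.5107 × 10^6 = 4.434 × 10^-7 mM = 0.443 nM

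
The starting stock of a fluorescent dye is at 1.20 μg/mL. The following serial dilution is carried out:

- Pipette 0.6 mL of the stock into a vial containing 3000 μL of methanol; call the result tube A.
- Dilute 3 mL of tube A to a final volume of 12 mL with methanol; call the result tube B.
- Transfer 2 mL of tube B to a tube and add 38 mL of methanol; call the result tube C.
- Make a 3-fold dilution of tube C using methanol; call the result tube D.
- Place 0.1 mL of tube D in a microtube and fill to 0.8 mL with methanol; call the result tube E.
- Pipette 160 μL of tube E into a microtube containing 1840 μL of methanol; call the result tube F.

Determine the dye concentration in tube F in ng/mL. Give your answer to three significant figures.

Step 1: 0.6 mL + 3000 μL = 3.6 mL total → factor 3.6/0.6 = 6
Step 2: 3 mL brought to 12 mL → factor 12/3 = 4
Step 3: 2 mL + 38 mL = 40 mL total → factor 40/2 = 20
Step 4: 3-fold → factor 3
Step 5: 0.1 mL brought to 0.8 mL → factor 0.8/0.1 = 8
Step 6: 160 μL + 1840 μL = 2000 μL total → factor 2000/160 = 12.5
Overall dilution factor = 6 × 4 × 20 × 3 × 8 × 12.5 = 1.44 × 10^5
Final = 1.20 μg/mL / 1.44 × 10^5 = 8.333 × 10^-6 μg/mL = 0.00833 ng/mL

0.00833 ng/mL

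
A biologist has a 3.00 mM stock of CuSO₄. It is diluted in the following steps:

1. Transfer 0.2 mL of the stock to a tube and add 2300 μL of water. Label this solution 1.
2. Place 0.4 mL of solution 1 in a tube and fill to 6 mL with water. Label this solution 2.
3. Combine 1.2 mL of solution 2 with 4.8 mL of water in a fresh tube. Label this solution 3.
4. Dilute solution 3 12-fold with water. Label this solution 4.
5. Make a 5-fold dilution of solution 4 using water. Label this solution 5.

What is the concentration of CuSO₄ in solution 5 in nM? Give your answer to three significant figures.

Step 1: 0.2 mL + 2300 μL = 2.5 mL total → factor 2.5/0.2 = 12.5
Step 2: 0.4 mL brought to 6 mL → factor 6/0.4 = 15
Step 3: 1.2 mL + 4.8 mL = 6 mL total → factor 6/1.2 = 5
Step 4: 12-fold → factor 12
Step 5: 5-fold → factor 5
Overall dilution factor = 12.5 × 15 × 5 × 12 × 5 = 56250
Final = 3.00 mM / 56250 = 5.333 × 10^-5 mM = 53.3 nM

53.3 nM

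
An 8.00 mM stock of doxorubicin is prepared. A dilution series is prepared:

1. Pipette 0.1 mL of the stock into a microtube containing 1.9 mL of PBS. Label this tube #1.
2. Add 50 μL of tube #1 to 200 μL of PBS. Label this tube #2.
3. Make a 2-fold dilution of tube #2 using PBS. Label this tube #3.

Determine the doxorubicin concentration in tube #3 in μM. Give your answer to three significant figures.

40.0 μM

Step 1: 0.1 mL + 1.9 mL = 2 mL total → factor 2/0.1 = 20
Step 2: 50 μL + 200 μL = 250 μL total → factor 250/50 = 5
Step 3: 2-fold → factor 2
Overall dilution factor = 20 × 5 × 2 = 200
Final = 8.00 mM / 200 = 0.04000 mM = 40.0 μM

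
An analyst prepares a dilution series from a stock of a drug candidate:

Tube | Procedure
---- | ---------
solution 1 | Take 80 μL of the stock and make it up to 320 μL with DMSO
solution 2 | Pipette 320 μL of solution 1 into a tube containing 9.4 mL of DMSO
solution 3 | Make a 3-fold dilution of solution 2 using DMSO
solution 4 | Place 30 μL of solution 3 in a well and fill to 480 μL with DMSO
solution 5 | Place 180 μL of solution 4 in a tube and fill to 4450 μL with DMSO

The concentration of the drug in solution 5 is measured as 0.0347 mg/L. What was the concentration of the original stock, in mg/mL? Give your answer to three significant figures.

Step 1: 80 μL brought to 320 μL → factor 320/80 = 4
Step 2: 320 μL + 9.4 mL = 9720 μL total → factor 9720/320 = 30.375
Step 3: 3-fold → factor 3
Step 4: 30 μL brought to 480 μL → factor 480/30 = 16
Step 5: 180 μL brought to 4450 μL → factor 4450/180 = 24.722
Overall dilution factor = 4 × 30.375 × 3 × 16 × 24.722 = 1.4418 × 10^5
Stock = 0.0347 mg/L × 1.4418 × 10^5 = 5003 mg/L = 5.00 mg/mL

5.00 mg/mL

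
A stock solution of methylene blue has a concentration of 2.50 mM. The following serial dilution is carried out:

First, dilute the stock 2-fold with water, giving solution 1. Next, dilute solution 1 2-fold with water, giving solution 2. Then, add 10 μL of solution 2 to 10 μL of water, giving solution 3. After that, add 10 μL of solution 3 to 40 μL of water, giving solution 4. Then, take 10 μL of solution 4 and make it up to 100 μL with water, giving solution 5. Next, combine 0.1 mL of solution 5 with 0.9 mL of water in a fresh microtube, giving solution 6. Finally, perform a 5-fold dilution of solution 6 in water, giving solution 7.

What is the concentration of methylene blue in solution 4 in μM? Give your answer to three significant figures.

Step 1: 2-fold → factor 2
Step 2: 2-fold → factor 2
Step 3: 10 μL + 10 μL = 20 μL total → factor 20/10 = 2
Step 4: 10 μL + 40 μL = 50 μL total → factor 50/10 = 5
Dilution factor through solution 4 = 2 × 2 × 2 × 5 = 40
[solution 4] = 2.50 mM / 40 = 0.06250 mM = 62.5 μM

62.5 μM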